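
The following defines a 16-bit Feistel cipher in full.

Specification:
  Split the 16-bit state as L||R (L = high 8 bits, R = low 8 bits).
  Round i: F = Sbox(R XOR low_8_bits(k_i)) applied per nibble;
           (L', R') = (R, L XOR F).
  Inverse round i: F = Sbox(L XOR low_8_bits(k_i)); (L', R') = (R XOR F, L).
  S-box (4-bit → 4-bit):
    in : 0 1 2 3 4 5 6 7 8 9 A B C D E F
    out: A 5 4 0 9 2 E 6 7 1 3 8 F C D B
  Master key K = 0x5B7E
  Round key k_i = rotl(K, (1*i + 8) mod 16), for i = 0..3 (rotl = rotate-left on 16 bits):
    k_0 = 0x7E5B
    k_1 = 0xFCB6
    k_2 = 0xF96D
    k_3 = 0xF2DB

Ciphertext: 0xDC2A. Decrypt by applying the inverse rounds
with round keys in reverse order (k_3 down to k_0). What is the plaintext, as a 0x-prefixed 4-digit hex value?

s_0 = ciphertext = 0xDC2A
s_1 = InvRound(s_0, k_3) = 0x8CDC
s_2 = InvRound(s_1, k_2) = 0x098C
s_3 = InvRound(s_2, k_1) = 0x0709
s_4 = InvRound(s_3, k_0) = 0x2607

0x2607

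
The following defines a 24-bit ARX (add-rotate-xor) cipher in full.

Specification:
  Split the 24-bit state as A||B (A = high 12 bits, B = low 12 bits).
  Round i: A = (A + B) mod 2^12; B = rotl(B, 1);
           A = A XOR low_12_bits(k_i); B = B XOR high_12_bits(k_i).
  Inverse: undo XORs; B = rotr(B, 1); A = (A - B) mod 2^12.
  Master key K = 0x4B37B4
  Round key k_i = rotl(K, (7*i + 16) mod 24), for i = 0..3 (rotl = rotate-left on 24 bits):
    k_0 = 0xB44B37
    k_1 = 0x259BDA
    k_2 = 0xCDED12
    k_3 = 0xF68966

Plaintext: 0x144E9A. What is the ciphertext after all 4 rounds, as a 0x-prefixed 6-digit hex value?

0xAB4C3A

s_0 = plaintext = 0x144E9A
s_1 = Round(s_0, k_0) = 0x4E9671
s_2 = Round(s_1, k_1) = 0x080EBB
s_3 = Round(s_2, k_2) = 0x2291A9
s_4 = Round(s_3, k_3) = 0xAB4C3A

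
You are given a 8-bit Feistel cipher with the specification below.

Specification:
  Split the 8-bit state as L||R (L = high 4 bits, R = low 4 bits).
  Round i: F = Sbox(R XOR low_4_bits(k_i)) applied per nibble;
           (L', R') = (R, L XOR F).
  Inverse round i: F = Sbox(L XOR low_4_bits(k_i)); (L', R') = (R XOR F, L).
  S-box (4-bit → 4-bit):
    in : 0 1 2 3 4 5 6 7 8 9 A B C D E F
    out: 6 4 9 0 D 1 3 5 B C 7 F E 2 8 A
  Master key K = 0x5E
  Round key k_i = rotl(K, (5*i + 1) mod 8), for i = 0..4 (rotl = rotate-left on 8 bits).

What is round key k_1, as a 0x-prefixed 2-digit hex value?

K = 0x5E
k_0 = rotl(K, (5*0+1) mod 8) = rotl(K, 1) = 0xBC
k_1 = rotl(K, (5*1+1) mod 8) = rotl(K, 6) = 0x97

0x97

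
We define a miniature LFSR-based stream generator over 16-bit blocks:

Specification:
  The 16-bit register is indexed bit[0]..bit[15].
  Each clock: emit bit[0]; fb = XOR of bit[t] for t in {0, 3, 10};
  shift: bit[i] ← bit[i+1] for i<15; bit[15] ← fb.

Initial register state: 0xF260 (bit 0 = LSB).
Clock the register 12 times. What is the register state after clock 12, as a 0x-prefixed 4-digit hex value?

0x810F

reg_0 = 0xF260
clock 1: out=0, reg = 0x7930
clock 2: out=0, reg = 0x3C98
clock 3: out=0, reg = 0x1E4C
clock 4: out=0, reg = 0x0F26
clock 5: out=0, reg = 0x8793
clock 6: out=1, reg = 0x43C9
clock 7: out=1, reg = 0x21E4
clock 8: out=0, reg = 0x10F2
clock 9: out=0, reg = 0x0879
clock 10: out=1, reg = 0x043C
clock 11: out=0, reg = 0x021E
clock 12: out=0, reg = 0x810F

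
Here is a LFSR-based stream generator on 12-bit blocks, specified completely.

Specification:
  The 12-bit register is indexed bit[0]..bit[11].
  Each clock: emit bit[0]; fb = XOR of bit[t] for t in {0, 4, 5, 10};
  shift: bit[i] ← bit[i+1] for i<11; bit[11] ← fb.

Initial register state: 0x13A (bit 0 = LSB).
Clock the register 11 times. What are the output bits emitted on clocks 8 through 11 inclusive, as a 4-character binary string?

reg_0 = 0x13A
clock 1: out=0, reg = 0x09D
clock 2: out=1, reg = 0x04E
clock 3: out=0, reg = 0x027
clock 4: out=1, reg = 0x013
clock 5: out=1, reg = 0x009
clock 6: out=1, reg = 0x804
clock 7: out=0, reg = 0x402
clock 8: out=0, reg = 0xA01
clock 9: out=1, reg = 0xD00
clock 10: out=0, reg = 0xE80
clock 11: out=0, reg = 0xF40

0100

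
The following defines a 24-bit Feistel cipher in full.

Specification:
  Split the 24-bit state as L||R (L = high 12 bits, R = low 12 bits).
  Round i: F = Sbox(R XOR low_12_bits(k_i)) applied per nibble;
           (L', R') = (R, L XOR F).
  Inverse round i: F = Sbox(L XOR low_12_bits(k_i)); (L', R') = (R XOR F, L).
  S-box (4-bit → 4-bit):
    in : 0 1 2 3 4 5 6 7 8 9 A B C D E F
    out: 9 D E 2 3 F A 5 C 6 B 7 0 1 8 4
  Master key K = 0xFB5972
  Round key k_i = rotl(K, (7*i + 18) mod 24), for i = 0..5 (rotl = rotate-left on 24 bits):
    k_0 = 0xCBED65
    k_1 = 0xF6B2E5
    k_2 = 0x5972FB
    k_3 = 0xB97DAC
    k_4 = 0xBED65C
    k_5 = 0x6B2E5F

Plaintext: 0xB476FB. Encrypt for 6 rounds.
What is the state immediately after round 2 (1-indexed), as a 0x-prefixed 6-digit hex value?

s_0 = plaintext = 0xB476FB
s_1 = Round(s_0, k_0) = 0x6FBC2F
s_2 = Round(s_1, k_1) = 0xC2FEF0
s_3 = Round(s_2, k_2) = 0xEF0CB8
s_4 = Round(s_3, k_3) = 0xCB8323
s_5 = Round(s_4, k_4) = 0x3233EC
s_6 = Round(s_5, k_5) = 0x3EC251

0xC2FEF0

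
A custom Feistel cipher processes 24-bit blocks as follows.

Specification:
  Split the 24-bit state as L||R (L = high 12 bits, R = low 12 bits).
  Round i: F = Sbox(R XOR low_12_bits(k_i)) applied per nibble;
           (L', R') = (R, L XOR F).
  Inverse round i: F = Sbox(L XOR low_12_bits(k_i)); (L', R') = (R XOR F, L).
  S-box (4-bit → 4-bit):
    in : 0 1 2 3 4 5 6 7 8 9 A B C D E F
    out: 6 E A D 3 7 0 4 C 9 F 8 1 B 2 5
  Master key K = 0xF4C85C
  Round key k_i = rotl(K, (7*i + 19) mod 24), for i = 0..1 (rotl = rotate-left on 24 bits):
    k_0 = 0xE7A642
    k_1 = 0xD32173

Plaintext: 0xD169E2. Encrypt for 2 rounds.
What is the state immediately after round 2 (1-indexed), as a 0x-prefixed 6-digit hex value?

0x8E007F

s_0 = plaintext = 0xD169E2
s_1 = Round(s_0, k_0) = 0x9E28E0
s_2 = Round(s_1, k_1) = 0x8E007F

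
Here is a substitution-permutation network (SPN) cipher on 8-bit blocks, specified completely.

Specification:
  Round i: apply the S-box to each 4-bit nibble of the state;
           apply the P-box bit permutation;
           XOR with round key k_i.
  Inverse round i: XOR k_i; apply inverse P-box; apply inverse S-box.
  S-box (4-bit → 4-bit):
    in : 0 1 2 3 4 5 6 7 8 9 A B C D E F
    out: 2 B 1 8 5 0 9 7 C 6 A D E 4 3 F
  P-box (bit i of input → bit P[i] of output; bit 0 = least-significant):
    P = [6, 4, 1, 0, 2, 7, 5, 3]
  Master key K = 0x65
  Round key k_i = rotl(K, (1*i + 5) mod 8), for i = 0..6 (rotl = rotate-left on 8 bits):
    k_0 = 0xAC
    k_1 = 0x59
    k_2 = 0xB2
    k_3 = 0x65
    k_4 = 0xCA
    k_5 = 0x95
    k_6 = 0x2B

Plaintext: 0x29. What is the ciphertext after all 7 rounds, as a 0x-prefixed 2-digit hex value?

0x9E

s_0 = plaintext = 0x29
s_1 = Round(s_0, k_0) = 0xBA
s_2 = Round(s_1, k_1) = 0x64
s_3 = Round(s_2, k_2) = 0xFC
s_4 = Round(s_3, k_3) = 0xDA
s_5 = Round(s_4, k_4) = 0xFB
s_6 = Round(s_5, k_5) = 0x7A
s_7 = Round(s_6, k_6) = 0x9E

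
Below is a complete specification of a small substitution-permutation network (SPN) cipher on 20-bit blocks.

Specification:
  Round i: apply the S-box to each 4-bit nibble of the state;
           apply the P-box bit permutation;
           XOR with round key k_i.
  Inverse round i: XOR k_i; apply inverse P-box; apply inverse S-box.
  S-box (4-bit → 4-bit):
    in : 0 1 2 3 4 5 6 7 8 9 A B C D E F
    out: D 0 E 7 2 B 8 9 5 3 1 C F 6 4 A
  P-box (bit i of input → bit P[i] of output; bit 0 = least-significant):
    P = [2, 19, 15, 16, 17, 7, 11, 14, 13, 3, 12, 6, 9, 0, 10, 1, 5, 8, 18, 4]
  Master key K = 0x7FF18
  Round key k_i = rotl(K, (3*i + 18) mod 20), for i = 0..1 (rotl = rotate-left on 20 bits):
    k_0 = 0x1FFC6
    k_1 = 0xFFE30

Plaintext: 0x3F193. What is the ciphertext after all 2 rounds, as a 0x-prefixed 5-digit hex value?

s_0 = plaintext = 0x3F193
s_1 = Round(s_0, k_0) = 0xF7E61
s_2 = Round(s_1, k_1) = 0xFAD22

0xFAD22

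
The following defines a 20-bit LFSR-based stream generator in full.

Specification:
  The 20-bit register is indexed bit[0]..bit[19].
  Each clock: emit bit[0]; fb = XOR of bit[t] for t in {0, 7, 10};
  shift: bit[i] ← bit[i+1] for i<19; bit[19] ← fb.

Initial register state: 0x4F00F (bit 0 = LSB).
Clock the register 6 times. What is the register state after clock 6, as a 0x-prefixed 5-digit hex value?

reg_0 = 0x4F00F
clock 1: out=1, reg = 0xA7807
clock 2: out=1, reg = 0xD3C03
clock 3: out=1, reg = 0x69E01
clock 4: out=1, reg = 0x34F00
clock 5: out=0, reg = 0x9A780
clock 6: out=0, reg = 0x4D3C0

0x4D3C0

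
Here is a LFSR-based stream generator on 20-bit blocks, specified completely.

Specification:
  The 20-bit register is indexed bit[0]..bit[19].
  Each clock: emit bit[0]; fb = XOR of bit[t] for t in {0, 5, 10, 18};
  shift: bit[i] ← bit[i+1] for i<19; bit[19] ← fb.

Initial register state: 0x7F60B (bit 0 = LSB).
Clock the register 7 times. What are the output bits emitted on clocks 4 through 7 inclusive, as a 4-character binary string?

reg_0 = 0x7F60B
clock 1: out=1, reg = 0xBFB05
clock 2: out=1, reg = 0xDFD82
clock 3: out=0, reg = 0x6FEC1
clock 4: out=1, reg = 0xB7F60
clock 5: out=0, reg = 0x5BFB0
clock 6: out=0, reg = 0xADFD8
clock 7: out=0, reg = 0xD6FEC

1000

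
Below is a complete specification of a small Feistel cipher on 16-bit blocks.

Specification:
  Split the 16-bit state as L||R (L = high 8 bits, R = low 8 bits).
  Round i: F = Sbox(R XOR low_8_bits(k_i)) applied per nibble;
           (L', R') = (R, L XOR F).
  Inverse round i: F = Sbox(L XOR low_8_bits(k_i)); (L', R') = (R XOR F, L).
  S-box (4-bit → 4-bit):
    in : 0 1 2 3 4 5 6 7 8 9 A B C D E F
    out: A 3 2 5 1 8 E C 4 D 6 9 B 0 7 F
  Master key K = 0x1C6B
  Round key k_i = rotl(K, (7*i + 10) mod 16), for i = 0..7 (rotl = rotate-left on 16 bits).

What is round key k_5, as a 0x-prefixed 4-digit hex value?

0x638D

K = 0x1C6B
k_0 = rotl(K, (7*0+10) mod 16) = rotl(K, 10) = 0xAC71
k_1 = rotl(K, (7*1+10) mod 16) = rotl(K, 1) = 0x38D6
k_2 = rotl(K, (7*2+10) mod 16) = rotl(K, 8) = 0x6B1C
k_3 = rotl(K, (7*3+10) mod 16) = rotl(K, 15) = 0x8E35
k_4 = rotl(K, (7*4+10) mod 16) = rotl(K, 6) = 0x1AC7
k_5 = rotl(K, (7*5+10) mod 16) = rotl(K, 13) = 0x638D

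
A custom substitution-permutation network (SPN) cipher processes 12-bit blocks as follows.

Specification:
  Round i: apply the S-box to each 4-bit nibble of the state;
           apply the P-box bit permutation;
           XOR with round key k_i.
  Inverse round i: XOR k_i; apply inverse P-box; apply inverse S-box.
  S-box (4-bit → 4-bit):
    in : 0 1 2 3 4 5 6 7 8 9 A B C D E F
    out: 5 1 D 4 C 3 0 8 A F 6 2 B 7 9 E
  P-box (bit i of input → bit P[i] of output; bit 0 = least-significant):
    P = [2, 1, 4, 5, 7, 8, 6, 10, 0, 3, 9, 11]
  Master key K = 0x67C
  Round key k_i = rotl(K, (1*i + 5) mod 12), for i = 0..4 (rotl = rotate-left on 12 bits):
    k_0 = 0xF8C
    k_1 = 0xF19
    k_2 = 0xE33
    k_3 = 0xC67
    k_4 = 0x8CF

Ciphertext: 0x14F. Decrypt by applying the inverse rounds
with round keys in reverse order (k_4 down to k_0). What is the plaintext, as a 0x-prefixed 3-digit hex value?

0xB4D

s_0 = ciphertext = 0x14F
s_1 = InvRound(s_0, k_4) = 0x756
s_2 = InvRound(s_1, k_3) = 0x2B4
s_3 = InvRound(s_2, k_2) = 0xEE5
s_4 = InvRound(s_3, k_1) = 0xBD2
s_5 = InvRound(s_4, k_0) = 0xB4D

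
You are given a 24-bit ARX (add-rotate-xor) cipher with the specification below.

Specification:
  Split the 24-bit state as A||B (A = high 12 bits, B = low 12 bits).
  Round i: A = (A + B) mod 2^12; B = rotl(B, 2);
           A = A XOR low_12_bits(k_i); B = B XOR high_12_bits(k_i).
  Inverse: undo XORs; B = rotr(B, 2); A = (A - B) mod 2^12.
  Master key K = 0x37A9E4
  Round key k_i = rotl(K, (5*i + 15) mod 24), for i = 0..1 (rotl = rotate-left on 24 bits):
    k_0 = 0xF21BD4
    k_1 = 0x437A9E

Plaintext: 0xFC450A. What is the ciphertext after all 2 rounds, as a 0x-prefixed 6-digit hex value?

0x0BC815

s_0 = plaintext = 0xFC450A
s_1 = Round(s_0, k_0) = 0xF1AB08
s_2 = Round(s_1, k_1) = 0x0BC815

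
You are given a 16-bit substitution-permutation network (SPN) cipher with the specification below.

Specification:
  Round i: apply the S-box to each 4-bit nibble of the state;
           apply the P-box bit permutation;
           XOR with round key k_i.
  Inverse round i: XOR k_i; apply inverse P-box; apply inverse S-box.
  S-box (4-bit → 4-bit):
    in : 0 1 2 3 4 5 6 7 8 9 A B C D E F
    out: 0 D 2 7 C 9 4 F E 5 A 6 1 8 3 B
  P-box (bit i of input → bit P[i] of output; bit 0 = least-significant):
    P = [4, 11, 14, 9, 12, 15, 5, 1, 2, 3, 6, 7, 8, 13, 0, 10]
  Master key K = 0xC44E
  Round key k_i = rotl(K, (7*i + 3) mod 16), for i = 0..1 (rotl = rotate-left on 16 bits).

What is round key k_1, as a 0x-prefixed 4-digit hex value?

0x3B11

K = 0xC44E
k_0 = rotl(K, (7*0+3) mod 16) = rotl(K, 3) = 0x2276
k_1 = rotl(K, (7*1+3) mod 16) = rotl(K, 10) = 0x3B11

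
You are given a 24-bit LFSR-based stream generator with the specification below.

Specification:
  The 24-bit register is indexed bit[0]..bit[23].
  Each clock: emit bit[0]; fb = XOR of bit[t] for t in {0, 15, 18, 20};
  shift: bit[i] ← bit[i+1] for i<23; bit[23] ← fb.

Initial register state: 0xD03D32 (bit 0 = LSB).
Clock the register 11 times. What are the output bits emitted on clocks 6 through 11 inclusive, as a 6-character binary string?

reg_0 = 0xD03D32
clock 1: out=0, reg = 0xE81E99
clock 2: out=1, reg = 0xF40F4C
clock 3: out=0, reg = 0x7A07A6
clock 4: out=0, reg = 0xBD03D3
clock 5: out=1, reg = 0xDE81E9
clock 6: out=1, reg = 0x6F40F4
clock 7: out=0, reg = 0xB7A07A
clock 8: out=0, reg = 0xDBD03D
clock 9: out=1, reg = 0xEDE81E
clock 10: out=0, reg = 0x76F40F
clock 11: out=1, reg = 0x3B7A07

100101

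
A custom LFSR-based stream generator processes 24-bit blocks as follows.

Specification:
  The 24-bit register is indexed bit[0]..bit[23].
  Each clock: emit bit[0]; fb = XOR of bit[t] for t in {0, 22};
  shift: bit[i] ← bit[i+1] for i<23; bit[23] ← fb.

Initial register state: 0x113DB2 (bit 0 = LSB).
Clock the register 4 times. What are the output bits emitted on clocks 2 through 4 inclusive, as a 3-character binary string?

reg_0 = 0x113DB2
clock 1: out=0, reg = 0x089ED9
clock 2: out=1, reg = 0x844F6C
clock 3: out=0, reg = 0x4227B6
clock 4: out=0, reg = 0xA113DB

100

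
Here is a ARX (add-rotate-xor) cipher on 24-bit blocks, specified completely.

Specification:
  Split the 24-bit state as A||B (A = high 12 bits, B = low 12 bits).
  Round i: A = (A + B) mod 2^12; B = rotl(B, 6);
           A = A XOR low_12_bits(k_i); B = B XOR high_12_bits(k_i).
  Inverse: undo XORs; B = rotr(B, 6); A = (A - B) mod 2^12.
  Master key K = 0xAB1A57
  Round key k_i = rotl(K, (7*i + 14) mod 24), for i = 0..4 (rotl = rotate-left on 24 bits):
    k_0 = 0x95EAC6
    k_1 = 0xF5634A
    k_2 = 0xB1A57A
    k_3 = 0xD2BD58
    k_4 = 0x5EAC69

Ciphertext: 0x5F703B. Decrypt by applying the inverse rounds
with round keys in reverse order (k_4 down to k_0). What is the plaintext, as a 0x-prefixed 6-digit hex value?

0x09B723

s_0 = ciphertext = 0x5F703B
s_1 = InvRound(s_0, k_4) = 0x547457
s_2 = InvRound(s_1, k_3) = 0x8FAF25
s_3 = InvRound(s_2, k_2) = 0xDB0FD0
s_4 = InvRound(s_3, k_1) = 0xD78182
s_5 = InvRound(s_4, k_0) = 0x09B723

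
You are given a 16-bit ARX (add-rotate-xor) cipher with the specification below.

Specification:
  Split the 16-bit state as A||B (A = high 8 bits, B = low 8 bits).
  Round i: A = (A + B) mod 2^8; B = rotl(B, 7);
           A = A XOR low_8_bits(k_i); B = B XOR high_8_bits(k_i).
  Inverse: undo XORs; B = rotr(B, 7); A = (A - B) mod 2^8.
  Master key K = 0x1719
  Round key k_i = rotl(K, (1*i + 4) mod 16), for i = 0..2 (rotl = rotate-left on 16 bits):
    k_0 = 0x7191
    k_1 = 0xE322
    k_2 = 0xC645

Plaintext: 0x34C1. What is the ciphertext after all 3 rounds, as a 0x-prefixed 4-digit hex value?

s_0 = plaintext = 0x34C1
s_1 = Round(s_0, k_0) = 0x6491
s_2 = Round(s_1, k_1) = 0xD72B
s_3 = Round(s_2, k_2) = 0x4753

0x4753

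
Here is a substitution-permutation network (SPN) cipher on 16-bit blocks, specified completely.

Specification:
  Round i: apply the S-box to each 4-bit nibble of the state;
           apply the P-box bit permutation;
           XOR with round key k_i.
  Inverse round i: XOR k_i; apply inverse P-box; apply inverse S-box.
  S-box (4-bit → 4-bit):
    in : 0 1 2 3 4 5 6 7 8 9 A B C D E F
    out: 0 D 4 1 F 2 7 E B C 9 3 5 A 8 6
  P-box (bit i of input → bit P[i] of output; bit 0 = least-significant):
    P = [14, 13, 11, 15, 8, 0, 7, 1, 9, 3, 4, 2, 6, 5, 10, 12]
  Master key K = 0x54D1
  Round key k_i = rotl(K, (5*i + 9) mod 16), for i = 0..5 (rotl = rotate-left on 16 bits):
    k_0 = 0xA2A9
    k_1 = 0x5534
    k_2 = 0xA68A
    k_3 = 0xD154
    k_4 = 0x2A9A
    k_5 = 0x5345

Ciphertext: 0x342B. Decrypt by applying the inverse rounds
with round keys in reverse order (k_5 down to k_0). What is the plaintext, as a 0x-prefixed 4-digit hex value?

s_0 = ciphertext = 0x342B
s_1 = InvRound(s_0, k_5) = 0x68AB
s_2 = InvRound(s_1, k_4) = 0x5C53
s_3 = InvRound(s_2, k_3) = 0x2E89
s_4 = InvRound(s_3, k_2) = 0x00D9
s_5 = InvRound(s_4, k_1) = 0x4D63
s_6 = InvRound(s_5, k_0) = 0xCB14

0xCB14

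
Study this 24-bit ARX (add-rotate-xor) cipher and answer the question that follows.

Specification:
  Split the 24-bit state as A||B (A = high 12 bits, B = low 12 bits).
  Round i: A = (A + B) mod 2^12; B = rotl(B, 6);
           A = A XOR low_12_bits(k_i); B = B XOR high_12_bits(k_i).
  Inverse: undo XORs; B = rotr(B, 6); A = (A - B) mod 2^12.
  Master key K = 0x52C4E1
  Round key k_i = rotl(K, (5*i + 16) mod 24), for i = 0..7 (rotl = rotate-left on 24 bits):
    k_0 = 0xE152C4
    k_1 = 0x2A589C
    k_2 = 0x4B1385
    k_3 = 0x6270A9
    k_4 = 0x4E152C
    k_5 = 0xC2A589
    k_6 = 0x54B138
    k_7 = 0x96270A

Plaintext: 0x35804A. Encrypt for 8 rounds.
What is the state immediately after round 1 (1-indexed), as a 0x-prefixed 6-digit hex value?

s_0 = plaintext = 0x35804A
s_1 = Round(s_0, k_0) = 0x166C94
s_2 = Round(s_1, k_1) = 0x566797
s_3 = Round(s_2, k_2) = 0xF7816F
s_4 = Round(s_3, k_3) = 0x04EDE2
s_5 = Round(s_4, k_4) = 0xB1CC56
s_6 = Round(s_5, k_5) = 0x2FB99B
s_7 = Round(s_6, k_6) = 0xDAE3AD
s_8 = Round(s_7, k_7) = 0x65122C

0x166C94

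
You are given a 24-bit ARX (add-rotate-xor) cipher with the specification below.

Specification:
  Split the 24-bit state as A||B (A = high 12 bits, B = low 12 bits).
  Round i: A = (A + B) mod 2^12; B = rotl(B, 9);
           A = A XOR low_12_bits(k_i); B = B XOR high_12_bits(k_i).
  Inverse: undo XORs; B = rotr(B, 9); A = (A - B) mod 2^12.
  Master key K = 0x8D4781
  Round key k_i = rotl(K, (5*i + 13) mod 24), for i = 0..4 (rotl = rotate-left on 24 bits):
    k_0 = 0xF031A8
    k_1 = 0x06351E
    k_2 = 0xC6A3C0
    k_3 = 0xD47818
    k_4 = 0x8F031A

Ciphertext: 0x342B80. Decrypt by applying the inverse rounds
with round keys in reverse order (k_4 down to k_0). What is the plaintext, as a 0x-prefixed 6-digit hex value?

0xFF3395

s_0 = ciphertext = 0x342B80
s_1 = InvRound(s_0, k_4) = 0x4D7B81
s_2 = InvRound(s_1, k_3) = 0x69C633
s_3 = InvRound(s_2, k_2) = 0x28F2CD
s_4 = InvRound(s_3, k_1) = 0x220571
s_5 = InvRound(s_4, k_0) = 0xFF3395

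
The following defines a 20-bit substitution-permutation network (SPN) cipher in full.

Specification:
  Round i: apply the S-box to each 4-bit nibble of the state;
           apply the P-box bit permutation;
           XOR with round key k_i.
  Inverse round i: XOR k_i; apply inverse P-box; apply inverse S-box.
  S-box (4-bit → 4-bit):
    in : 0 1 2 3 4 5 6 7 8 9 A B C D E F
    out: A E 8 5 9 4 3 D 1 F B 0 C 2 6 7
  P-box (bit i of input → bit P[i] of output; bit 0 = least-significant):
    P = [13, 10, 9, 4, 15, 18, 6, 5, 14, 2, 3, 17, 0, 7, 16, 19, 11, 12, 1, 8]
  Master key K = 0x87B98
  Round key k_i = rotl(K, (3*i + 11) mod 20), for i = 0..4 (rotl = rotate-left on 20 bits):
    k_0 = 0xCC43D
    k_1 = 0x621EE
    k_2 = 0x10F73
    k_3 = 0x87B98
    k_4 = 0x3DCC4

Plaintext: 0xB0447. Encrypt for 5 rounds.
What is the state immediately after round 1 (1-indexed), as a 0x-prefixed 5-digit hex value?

s_0 = plaintext = 0xB0447
s_1 = Round(s_0, k_0) = 0x6268D
s_2 = Round(s_1, k_1) = 0xEFDEA
s_3 = Round(s_2, k_2) = 0x43BA4
s_4 = Round(s_3, k_3) = 0xDD2A9
s_5 = Round(s_4, k_4) = 0x56A74

0x6268D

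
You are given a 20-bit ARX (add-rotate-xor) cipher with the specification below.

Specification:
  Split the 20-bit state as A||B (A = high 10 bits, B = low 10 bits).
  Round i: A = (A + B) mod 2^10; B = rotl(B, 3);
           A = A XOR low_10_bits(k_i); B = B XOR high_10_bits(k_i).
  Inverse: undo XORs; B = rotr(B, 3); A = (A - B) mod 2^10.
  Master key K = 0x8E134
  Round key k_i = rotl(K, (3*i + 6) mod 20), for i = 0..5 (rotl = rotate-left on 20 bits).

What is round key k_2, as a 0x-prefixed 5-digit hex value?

K = 0x8E134
k_0 = rotl(K, (3*0+6) mod 20) = rotl(K, 6) = 0x84D23
k_1 = rotl(K, (3*1+6) mod 20) = rotl(K, 9) = 0x2691C
k_2 = rotl(K, (3*2+6) mod 20) = rotl(K, 12) = 0x348E1

0x348E1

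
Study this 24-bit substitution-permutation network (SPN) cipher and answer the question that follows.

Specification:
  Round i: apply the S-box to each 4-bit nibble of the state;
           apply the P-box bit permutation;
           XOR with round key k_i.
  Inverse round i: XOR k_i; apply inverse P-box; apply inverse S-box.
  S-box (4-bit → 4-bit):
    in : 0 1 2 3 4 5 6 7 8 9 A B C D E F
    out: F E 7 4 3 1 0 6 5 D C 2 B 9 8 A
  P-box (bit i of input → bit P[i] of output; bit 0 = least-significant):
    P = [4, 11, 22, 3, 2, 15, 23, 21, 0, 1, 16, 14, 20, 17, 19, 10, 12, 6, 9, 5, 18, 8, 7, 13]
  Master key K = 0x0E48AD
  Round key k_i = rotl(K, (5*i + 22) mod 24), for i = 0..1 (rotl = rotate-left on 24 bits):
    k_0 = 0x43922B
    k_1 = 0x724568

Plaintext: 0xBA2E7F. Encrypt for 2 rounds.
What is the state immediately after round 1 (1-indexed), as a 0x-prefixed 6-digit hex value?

0xD95903

s_0 = plaintext = 0xBA2E7F
s_1 = Round(s_0, k_0) = 0xD95903
s_2 = Round(s_1, k_1) = 0x87B74D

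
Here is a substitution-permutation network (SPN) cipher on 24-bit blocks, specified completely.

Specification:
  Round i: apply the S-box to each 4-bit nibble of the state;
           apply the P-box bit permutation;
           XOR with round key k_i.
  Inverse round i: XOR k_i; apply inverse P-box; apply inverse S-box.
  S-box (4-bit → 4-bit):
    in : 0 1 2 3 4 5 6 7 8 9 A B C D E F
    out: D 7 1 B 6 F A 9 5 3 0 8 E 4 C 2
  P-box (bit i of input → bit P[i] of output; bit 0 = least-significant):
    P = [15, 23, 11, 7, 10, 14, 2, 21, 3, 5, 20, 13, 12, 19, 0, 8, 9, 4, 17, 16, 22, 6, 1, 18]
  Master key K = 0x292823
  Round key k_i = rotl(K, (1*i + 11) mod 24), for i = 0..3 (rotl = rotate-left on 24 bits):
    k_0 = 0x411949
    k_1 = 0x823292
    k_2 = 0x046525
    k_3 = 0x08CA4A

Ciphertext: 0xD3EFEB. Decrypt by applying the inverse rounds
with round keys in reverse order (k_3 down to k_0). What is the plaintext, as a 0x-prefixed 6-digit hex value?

s_0 = ciphertext = 0xD3EFEB
s_1 = InvRound(s_0, k_3) = 0x2ECC26
s_2 = InvRound(s_1, k_2) = 0xDDCBB8
s_3 = InvRound(s_2, k_1) = 0x0E35F8
s_4 = InvRound(s_3, k_0) = 0x7C462E

0x7C462E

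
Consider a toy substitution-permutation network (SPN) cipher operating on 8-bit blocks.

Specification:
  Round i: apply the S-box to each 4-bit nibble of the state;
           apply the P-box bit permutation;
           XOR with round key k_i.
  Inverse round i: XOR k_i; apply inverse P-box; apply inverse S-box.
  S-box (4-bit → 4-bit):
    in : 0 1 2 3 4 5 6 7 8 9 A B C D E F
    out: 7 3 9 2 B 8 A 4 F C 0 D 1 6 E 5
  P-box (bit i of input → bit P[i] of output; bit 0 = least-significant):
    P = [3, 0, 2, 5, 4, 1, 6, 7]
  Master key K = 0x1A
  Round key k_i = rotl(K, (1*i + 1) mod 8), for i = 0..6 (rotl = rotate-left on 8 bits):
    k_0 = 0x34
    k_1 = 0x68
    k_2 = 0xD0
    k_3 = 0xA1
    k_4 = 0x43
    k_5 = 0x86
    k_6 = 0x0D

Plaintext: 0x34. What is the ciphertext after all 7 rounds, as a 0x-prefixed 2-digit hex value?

s_0 = plaintext = 0x34
s_1 = Round(s_0, k_0) = 0x1F
s_2 = Round(s_1, k_1) = 0x76
s_3 = Round(s_2, k_2) = 0xB1
s_4 = Round(s_3, k_3) = 0x78
s_5 = Round(s_4, k_4) = 0x2E
s_6 = Round(s_5, k_5) = 0x33
s_7 = Round(s_6, k_6) = 0x0E

0x0E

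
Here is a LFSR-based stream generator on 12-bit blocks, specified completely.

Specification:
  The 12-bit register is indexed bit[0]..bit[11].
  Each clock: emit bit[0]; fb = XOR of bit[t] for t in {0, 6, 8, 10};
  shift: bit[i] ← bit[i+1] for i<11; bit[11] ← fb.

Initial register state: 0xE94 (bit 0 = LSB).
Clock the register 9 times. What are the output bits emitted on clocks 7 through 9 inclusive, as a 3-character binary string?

reg_0 = 0xE94
clock 1: out=0, reg = 0xF4A
clock 2: out=0, reg = 0xFA5
clock 3: out=1, reg = 0xFD2
clock 4: out=0, reg = 0xFE9
clock 5: out=1, reg = 0x7F4
clock 6: out=0, reg = 0xBFA
clock 7: out=0, reg = 0x5FD
clock 8: out=1, reg = 0x2FE
clock 9: out=0, reg = 0x97F

010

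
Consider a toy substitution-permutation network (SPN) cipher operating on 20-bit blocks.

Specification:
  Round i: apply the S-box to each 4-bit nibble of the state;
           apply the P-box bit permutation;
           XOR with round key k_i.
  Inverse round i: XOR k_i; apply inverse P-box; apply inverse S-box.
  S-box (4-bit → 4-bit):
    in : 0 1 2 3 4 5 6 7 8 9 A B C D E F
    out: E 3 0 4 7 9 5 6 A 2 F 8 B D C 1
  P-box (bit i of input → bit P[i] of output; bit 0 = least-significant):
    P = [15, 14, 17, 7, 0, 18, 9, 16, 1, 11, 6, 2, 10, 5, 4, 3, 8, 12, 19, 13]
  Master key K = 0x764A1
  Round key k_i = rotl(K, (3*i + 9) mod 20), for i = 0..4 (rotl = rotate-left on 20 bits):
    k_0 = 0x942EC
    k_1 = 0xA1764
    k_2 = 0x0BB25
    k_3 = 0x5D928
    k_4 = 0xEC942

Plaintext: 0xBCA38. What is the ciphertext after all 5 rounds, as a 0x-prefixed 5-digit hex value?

s_0 = plaintext = 0xBCA38
s_1 = Round(s_0, k_0) = 0x92C02
s_2 = Round(s_1, k_1) = 0xF0D62
s_3 = Round(s_2, k_2) = 0x0B85A
s_4 = Round(s_3, k_3) = 0xE21A5
s_5 = Round(s_4, k_4) = 0x363C1

0x363C1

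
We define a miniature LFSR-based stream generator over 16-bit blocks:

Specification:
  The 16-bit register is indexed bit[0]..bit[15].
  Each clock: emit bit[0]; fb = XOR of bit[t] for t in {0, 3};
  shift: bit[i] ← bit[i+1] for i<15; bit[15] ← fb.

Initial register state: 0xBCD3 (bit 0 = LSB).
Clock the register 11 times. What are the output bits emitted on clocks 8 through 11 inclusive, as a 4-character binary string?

1001

reg_0 = 0xBCD3
clock 1: out=1, reg = 0xDE69
clock 2: out=1, reg = 0x6F34
clock 3: out=0, reg = 0x379A
clock 4: out=0, reg = 0x9BCD
clock 5: out=1, reg = 0x4DE6
clock 6: out=0, reg = 0x26F3
clock 7: out=1, reg = 0x9379
clock 8: out=1, reg = 0x49BC
clock 9: out=0, reg = 0xA4DE
clock 10: out=0, reg = 0xD26F
clock 11: out=1, reg = 0x6937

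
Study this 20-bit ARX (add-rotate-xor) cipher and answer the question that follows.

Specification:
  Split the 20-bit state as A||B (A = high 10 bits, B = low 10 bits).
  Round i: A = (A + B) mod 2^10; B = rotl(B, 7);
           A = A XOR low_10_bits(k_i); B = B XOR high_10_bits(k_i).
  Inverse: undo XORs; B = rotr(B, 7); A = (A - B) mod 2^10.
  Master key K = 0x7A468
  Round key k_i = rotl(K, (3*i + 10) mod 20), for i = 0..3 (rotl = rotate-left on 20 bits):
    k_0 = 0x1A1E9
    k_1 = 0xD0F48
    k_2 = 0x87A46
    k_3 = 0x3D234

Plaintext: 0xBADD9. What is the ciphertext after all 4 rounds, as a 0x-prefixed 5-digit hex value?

0xC622C

s_0 = plaintext = 0xBADD9
s_1 = Round(s_0, k_0) = 0x4B4D3
s_2 = Round(s_1, k_1) = 0x522D9
s_3 = Round(s_2, k_2) = 0x99EC5
s_4 = Round(s_3, k_3) = 0xC622C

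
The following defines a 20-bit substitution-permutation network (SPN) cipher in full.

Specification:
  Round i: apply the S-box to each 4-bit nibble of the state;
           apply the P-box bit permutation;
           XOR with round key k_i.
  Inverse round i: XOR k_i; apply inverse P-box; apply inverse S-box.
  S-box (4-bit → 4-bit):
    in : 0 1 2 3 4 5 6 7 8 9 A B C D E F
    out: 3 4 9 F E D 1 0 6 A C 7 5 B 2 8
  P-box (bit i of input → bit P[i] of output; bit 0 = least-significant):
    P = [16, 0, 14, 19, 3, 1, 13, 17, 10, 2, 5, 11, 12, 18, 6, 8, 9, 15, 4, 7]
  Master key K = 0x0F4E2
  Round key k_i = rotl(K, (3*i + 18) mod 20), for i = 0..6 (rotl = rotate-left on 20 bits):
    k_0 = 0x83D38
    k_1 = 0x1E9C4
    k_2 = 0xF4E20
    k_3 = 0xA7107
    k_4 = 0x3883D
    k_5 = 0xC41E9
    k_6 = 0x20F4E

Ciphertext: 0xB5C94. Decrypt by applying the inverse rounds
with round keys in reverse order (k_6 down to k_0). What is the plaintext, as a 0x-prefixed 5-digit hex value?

0xABA61

s_0 = ciphertext = 0xB5C94
s_1 = InvRound(s_0, k_6) = 0x55705
s_2 = InvRound(s_1, k_5) = 0x2CB62
s_3 = InvRound(s_2, k_4) = 0xCAE0B
s_4 = InvRound(s_3, k_3) = 0x0DD21
s_5 = InvRound(s_4, k_2) = 0x0D7FD
s_6 = InvRound(s_5, k_1) = 0xC65C0
s_7 = InvRound(s_6, k_0) = 0xABA61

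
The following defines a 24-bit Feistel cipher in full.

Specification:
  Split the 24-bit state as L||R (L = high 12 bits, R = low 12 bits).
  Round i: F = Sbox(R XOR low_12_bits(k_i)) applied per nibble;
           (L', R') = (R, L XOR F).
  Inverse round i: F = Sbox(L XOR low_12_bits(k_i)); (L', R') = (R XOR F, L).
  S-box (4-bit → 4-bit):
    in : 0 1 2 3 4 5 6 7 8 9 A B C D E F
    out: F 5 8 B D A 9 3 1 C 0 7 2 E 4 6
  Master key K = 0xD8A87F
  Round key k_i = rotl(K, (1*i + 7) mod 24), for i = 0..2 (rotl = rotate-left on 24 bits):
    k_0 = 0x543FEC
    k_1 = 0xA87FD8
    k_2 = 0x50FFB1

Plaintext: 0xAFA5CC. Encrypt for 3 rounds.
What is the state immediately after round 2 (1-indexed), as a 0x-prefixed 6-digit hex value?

s_0 = plaintext = 0xAFA5CC
s_1 = Round(s_0, k_0) = 0x5CCA75
s_2 = Round(s_1, k_1) = 0xA75FC2
s_3 = Round(s_2, k_2) = 0xFC254E

0xA75FC2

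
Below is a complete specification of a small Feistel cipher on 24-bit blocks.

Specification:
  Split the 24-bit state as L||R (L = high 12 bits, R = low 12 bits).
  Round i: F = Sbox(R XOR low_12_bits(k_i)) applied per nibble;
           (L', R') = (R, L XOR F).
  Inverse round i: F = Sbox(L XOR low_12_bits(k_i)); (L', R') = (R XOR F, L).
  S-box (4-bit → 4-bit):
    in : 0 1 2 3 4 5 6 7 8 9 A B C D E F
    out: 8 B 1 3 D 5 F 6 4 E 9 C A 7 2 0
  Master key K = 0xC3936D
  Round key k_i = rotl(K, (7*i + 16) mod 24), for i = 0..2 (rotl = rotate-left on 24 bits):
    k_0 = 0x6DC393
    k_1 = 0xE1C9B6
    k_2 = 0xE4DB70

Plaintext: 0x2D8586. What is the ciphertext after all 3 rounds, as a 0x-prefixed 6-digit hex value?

0x8FAE24

s_0 = plaintext = 0x2D8586
s_1 = Round(s_0, k_0) = 0x586D6D
s_2 = Round(s_1, k_1) = 0xD6D8FA
s_3 = Round(s_2, k_2) = 0x8FAE24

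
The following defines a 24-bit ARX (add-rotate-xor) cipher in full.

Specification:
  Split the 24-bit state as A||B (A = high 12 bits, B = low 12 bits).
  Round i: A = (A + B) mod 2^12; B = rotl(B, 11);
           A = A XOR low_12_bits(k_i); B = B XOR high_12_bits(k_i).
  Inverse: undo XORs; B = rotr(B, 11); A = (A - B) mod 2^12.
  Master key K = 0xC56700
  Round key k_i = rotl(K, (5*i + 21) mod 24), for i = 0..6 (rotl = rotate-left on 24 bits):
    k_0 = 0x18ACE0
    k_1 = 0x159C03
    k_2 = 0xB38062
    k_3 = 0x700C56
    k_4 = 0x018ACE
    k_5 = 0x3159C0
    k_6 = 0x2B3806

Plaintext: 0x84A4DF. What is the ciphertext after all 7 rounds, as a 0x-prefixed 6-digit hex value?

0x866689

s_0 = plaintext = 0x84A4DF
s_1 = Round(s_0, k_0) = 0x1C9BE5
s_2 = Round(s_1, k_1) = 0x1ADCAB
s_3 = Round(s_2, k_2) = 0xE3A56D
s_4 = Round(s_3, k_3) = 0xFF1DB6
s_5 = Round(s_4, k_4) = 0x7696C3
s_6 = Round(s_5, k_5) = 0x7EC874
s_7 = Round(s_6, k_6) = 0x866689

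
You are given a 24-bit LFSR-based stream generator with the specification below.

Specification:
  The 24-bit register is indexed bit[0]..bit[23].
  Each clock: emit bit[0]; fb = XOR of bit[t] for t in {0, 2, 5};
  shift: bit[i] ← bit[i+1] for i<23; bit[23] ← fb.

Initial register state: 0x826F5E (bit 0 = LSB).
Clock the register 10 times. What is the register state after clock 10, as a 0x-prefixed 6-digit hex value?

0xFCE09B

reg_0 = 0x826F5E
clock 1: out=0, reg = 0xC137AF
clock 2: out=1, reg = 0xE09BD7
clock 3: out=1, reg = 0x704DEB
clock 4: out=1, reg = 0x3826F5
clock 5: out=1, reg = 0x9C137A
clock 6: out=0, reg = 0xCE09BD
clock 7: out=1, reg = 0xE704DE
clock 8: out=0, reg = 0xF3826F
clock 9: out=1, reg = 0xF9C137
clock 10: out=1, reg = 0xFCE09B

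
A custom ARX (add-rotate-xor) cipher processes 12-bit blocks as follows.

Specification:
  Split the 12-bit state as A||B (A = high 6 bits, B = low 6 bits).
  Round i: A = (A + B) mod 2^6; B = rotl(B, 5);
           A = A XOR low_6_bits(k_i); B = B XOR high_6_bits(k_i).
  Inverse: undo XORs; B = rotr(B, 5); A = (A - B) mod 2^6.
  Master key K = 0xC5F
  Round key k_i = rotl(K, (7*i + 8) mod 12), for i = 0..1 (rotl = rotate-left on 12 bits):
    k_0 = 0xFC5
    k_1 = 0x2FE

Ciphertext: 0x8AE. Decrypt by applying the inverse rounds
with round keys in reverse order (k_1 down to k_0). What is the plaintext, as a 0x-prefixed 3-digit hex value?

s_0 = ciphertext = 0x8AE
s_1 = InvRound(s_0, k_1) = 0x44B
s_2 = InvRound(s_1, k_0) = 0xAE9

0xAE9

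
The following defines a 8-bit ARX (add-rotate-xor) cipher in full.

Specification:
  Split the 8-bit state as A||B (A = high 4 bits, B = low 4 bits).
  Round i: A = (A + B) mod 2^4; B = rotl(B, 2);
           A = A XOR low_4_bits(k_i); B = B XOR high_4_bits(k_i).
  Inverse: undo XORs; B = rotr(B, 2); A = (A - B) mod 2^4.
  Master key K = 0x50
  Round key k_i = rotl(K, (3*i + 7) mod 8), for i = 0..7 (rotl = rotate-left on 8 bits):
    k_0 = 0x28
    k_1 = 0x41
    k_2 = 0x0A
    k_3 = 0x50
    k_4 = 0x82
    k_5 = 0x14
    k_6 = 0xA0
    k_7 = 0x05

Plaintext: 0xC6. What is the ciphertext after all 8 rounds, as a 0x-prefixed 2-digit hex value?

s_0 = plaintext = 0xC6
s_1 = Round(s_0, k_0) = 0xAB
s_2 = Round(s_1, k_1) = 0x4A
s_3 = Round(s_2, k_2) = 0x4A
s_4 = Round(s_3, k_3) = 0xEF
s_5 = Round(s_4, k_4) = 0xF7
s_6 = Round(s_5, k_5) = 0x2C
s_7 = Round(s_6, k_6) = 0xE9
s_8 = Round(s_7, k_7) = 0x26

0x26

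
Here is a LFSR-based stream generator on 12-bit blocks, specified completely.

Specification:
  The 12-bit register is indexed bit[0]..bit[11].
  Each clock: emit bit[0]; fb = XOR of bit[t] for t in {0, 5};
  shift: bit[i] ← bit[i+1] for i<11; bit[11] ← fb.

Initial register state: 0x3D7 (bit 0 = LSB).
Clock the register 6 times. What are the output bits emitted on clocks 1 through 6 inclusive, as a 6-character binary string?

reg_0 = 0x3D7
clock 1: out=1, reg = 0x9EB
clock 2: out=1, reg = 0x4F5
clock 3: out=1, reg = 0x27A
clock 4: out=0, reg = 0x93D
clock 5: out=1, reg = 0x49E
clock 6: out=0, reg = 0x24F

111010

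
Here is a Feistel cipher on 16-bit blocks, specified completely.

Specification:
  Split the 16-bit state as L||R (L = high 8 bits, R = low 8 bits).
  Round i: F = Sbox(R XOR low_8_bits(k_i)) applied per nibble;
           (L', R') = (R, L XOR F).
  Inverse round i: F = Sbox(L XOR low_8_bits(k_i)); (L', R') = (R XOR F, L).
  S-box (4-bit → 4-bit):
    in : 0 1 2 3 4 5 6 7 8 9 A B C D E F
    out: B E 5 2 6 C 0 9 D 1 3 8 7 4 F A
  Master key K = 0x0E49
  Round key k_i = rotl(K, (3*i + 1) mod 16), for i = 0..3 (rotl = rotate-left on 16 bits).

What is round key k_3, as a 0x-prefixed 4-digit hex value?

0x2439

K = 0x0E49
k_0 = rotl(K, (3*0+1) mod 16) = rotl(K, 1) = 0x1C92
k_1 = rotl(K, (3*1+1) mod 16) = rotl(K, 4) = 0xE490
k_2 = rotl(K, (3*2+1) mod 16) = rotl(K, 7) = 0x2487
k_3 = rotl(K, (3*3+1) mod 16) = rotl(K, 10) = 0x2439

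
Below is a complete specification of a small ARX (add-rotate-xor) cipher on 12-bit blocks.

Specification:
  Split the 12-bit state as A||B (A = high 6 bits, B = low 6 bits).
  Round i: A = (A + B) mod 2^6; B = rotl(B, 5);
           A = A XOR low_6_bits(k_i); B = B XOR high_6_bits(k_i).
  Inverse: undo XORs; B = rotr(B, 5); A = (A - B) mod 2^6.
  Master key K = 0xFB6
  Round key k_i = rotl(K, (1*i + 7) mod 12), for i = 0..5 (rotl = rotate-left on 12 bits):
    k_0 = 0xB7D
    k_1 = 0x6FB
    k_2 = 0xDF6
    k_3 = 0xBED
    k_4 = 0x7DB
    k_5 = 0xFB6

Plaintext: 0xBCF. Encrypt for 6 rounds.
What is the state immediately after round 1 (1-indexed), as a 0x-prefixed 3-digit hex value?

s_0 = plaintext = 0xBCF
s_1 = Round(s_0, k_0) = 0x0CA
s_2 = Round(s_1, k_1) = 0xD9E
s_3 = Round(s_2, k_2) = 0x8B8
s_4 = Round(s_3, k_3) = 0xDF3
s_5 = Round(s_4, k_4) = 0xC66
s_6 = Round(s_5, k_5) = 0x86D

0x0CA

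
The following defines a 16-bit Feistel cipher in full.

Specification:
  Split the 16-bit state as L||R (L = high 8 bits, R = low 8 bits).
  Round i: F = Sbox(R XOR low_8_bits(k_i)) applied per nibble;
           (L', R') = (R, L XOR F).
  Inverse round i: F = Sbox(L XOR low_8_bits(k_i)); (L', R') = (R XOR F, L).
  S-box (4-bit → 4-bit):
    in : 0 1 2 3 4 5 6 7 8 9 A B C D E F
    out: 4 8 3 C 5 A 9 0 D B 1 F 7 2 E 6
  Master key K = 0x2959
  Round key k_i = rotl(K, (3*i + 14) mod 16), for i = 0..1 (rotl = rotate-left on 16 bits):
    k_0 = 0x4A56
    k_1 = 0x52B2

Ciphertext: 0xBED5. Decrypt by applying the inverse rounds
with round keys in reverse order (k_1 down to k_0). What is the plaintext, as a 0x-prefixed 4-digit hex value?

s_0 = ciphertext = 0xBED5
s_1 = InvRound(s_0, k_1) = 0x92BE
s_2 = InvRound(s_1, k_0) = 0xCB92

0xCB92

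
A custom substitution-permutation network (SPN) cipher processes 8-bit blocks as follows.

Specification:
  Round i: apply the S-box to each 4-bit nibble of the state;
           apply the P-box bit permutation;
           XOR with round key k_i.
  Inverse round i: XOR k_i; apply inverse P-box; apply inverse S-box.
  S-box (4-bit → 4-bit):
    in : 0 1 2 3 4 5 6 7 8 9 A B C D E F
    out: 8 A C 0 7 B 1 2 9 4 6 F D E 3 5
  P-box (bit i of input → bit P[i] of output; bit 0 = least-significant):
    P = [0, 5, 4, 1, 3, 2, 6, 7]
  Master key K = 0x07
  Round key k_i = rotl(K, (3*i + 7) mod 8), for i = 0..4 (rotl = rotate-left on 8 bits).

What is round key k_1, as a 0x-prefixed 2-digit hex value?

0x1C

K = 0x07
k_0 = rotl(K, (3*0+7) mod 8) = rotl(K, 7) = 0x83
k_1 = rotl(K, (3*1+7) mod 8) = rotl(K, 2) = 0x1C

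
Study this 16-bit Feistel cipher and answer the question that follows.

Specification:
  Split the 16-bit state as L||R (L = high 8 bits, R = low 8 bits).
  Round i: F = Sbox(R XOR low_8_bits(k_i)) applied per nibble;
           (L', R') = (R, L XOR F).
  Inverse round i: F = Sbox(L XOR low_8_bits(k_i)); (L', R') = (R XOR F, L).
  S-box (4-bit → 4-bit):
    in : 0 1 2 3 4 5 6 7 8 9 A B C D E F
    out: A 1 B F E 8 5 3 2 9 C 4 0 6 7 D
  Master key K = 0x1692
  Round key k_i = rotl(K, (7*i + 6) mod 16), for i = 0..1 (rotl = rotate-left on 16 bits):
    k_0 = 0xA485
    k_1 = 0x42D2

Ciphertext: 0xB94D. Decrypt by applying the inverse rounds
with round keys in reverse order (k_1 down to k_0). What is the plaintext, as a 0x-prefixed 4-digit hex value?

s_0 = ciphertext = 0xB94D
s_1 = InvRound(s_0, k_1) = 0x19B9
s_2 = InvRound(s_1, k_0) = 0x2919

0x2919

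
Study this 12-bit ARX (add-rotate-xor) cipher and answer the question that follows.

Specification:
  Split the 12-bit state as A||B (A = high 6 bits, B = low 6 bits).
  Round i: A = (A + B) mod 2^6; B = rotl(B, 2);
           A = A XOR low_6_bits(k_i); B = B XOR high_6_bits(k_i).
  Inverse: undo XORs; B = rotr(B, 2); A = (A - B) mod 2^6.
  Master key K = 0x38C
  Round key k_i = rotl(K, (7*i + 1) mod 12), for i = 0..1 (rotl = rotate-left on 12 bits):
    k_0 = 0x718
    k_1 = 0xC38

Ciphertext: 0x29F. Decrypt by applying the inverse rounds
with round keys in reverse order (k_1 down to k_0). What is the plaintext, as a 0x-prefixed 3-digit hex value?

0xDB9

s_0 = ciphertext = 0x29F
s_1 = InvRound(s_0, k_1) = 0xDFB
s_2 = InvRound(s_1, k_0) = 0xDB9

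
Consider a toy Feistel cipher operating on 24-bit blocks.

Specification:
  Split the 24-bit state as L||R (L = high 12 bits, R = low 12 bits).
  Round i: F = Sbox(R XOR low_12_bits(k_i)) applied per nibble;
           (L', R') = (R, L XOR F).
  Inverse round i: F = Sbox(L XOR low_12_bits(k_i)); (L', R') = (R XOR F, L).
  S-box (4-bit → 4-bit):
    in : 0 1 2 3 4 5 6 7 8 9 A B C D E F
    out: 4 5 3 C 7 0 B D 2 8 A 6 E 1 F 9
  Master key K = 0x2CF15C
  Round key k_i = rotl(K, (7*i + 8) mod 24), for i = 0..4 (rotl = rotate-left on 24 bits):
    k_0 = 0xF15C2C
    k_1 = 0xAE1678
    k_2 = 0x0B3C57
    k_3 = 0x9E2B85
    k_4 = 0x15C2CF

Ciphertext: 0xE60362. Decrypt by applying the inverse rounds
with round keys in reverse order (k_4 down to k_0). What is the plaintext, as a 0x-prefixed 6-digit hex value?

0x5A29FA

s_0 = ciphertext = 0xE60362
s_1 = InvRound(s_0, k_4) = 0xDCBE60
s_2 = InvRound(s_1, k_3) = 0x51FDCB
s_3 = InvRound(s_2, k_2) = 0x5B951F
s_4 = InvRound(s_3, k_1) = 0x9FA5B9
s_5 = InvRound(s_4, k_0) = 0x5A29FA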